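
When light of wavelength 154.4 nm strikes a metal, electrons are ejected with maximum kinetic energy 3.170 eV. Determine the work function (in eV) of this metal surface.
4.86 eV

From Einstein's photoelectric equation: KE_max = hf - φ = hc/λ - φ

Rearranging for φ:
φ = hc/λ - KE_max

Calculate photon energy:
E_photon = hc/λ = 8.0301 eV

Therefore:
φ = 8.0301 - 3.170 = 4.86 eV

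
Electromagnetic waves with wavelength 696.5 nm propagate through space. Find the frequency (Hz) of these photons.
4.3043e+14 Hz

Using the wave equation: c = fλ

Solving for frequency:
f = c/λ = (3×10⁸ m/s) / (696.5×10⁻⁹ m)
f = 4.3043e+14 Hz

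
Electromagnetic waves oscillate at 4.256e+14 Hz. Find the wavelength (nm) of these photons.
704.40 nm

Using the wave equation: c = fλ

Solving for wavelength:
λ = c/f = (3×10⁸ m/s) / (4.256e+14 Hz)
λ = 704.40 nm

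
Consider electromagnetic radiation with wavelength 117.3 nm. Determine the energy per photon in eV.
10.5698 eV

Using E = hf = hc/λ:

E = hc/λ = (6.626×10⁻³⁴ J·s)(3×10⁸ m/s) / (117.3×10⁻⁹ m)
E = 10.5698 eV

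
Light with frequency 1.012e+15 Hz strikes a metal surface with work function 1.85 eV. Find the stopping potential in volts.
2.3353 V

The stopping potential V_s satisfies: eV_s = KE_max

First, find KE_max using Einstein's equation:
E_photon = hf = (6.626×10⁻³⁴ J·s)(1.012e+15 Hz) = 4.1853 eV
KE_max = E_photon - φ = 4.1853 - 1.85 = 2.3353 eV

Since eV_s = KE_max:
V_s = KE_max/e = 2.3353 V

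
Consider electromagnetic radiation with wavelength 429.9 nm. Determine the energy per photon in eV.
2.8840 eV

Using E = hf = hc/λ:

E = hc/λ = (6.626×10⁻³⁴ J·s)(3×10⁸ m/s) / (429.9×10⁻⁹ m)
E = 2.8840 eV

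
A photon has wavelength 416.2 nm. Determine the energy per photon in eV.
2.9790 eV

Using E = hf = hc/λ:

E = hc/λ = (6.626×10⁻³⁴ J·s)(3×10⁸ m/s) / (416.2×10⁻⁹ m)
E = 2.9790 eV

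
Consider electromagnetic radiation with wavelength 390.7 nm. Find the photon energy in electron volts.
3.1734 eV

Using E = hf = hc/λ:

E = hc/λ = (6.626×10⁻³⁴ J·s)(3×10⁸ m/s) / (390.7×10⁻⁹ m)
E = 3.1734 eV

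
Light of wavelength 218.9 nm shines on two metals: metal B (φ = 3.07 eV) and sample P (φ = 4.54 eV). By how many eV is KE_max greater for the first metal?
1.4700 eV

Using KE_max = hc/λ - φ for each metal:

Photon energy: E = hc/λ = 5.6640 eV

For metal B (φ₁ = 3.07 eV):
KE₁ = E - φ₁ = 5.6640 - 3.07 = 2.5940 eV

For sample P (φ₂ = 4.54 eV):
KE₂ = E - φ₂ = 5.6640 - 4.54 = 1.1240 eV

Difference:
ΔKE = KE₁ - KE₂ = 2.5940 - 1.1240 = 1.4700 eV

Note: The difference equals the difference in work functions: 4.54 - 3.07 = 1.47 eV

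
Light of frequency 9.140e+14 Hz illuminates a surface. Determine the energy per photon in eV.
3.7800 eV

Using E = hf:

E = hf = (6.626×10⁻³⁴ J·s)(9.140e+14 Hz)
E = 3.7800 eV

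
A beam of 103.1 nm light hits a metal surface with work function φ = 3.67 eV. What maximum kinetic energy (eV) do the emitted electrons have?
8.3556 eV

Using Einstein's photoelectric equation: KE_max = hf - φ = hc/λ - φ

First, calculate the photon energy:
E_photon = hc/λ = (6.626×10⁻³⁴ J·s)(3×10⁸ m/s) / (103.1×10⁻⁹ m)
E_photon = 12.0256 eV

Then, the maximum kinetic energy:
KE_max = E_photon - φ = 12.0256 eV - 3.67 eV = 8.3556 eV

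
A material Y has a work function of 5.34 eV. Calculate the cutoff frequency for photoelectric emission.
1.2912e+15 Hz

The threshold frequency is when the photon energy equals the work function:
hf₀ = φ

Solving for f₀:
f₀ = φ/h = (5.34 eV × 1.602×10⁻¹⁹ J/eV) / (6.626×10⁻³⁴ J·s)
f₀ = 1.2912e+15 Hz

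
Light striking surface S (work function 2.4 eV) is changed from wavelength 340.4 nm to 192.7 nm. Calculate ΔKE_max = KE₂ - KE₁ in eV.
2.7917 eV

Using Einstein's equation: KE_max = hc/λ - φ

For λ₁ = 340.4 nm:
KE₁ = hc/λ₁ - φ = 3.6423 - 2.4 = 1.2423 eV

For λ₂ = 192.7 nm:
KE₂ = hc/λ₂ - φ = 6.4341 - 2.4 = 4.0341 eV

Change in KE:
ΔKE = KE₂ - KE₁ = 4.0341 - 1.2423 = 2.7917 eV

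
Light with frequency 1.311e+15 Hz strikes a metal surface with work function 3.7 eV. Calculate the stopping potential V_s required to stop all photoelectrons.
1.7219 V

The stopping potential V_s satisfies: eV_s = KE_max

First, find KE_max using Einstein's equation:
E_photon = hf = (6.626×10⁻³⁴ J·s)(1.311e+15 Hz) = 5.4219 eV
KE_max = E_photon - φ = 5.4219 - 3.7 = 1.7219 eV

Since eV_s = KE_max:
V_s = KE_max/e = 1.7219 V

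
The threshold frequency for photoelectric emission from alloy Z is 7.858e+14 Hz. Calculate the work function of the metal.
3.25 eV

At the threshold frequency, photon energy equals work function:
φ = hf₀

Calculating:
φ = (6.626×10⁻³⁴ J·s)(7.858e+14 Hz)
φ = 3.25 eV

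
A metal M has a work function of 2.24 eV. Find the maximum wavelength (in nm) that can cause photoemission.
553.50 nm

The threshold wavelength is when the photon energy equals the work function:
hc/λ₀ = φ

Solving for λ₀:
λ₀ = hc/φ = (6.626×10⁻³⁴ J·s)(3×10⁸ m/s) / (2.24 eV × 1.602×10⁻¹⁹ J/eV)
λ₀ = 553.50 nm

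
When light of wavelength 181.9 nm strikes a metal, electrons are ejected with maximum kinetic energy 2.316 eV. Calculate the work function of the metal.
4.50 eV

From Einstein's photoelectric equation: KE_max = hf - φ = hc/λ - φ

Rearranging for φ:
φ = hc/λ - KE_max

Calculate photon energy:
E_photon = hc/λ = 6.8161 eV

Therefore:
φ = 6.8161 - 2.316 = 4.50 eV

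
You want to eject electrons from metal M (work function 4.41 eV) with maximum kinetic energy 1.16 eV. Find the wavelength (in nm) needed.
222.59 nm

From Einstein's equation: KE_max = hc/λ - φ

Rearranging for λ:
hc/λ = KE_max + φ
λ = hc/(KE_max + φ)

Required photon energy:
E_photon = KE_max + φ = 1.16 + 4.41 = 5.57 eV

Required wavelength:
λ = hc/E_photon = (6.626×10⁻³⁴)(3×10⁸) / (5.57 × 1.602×10⁻¹⁹)
λ = 222.59 nm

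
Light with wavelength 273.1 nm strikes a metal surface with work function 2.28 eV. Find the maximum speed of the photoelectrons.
8.9160e+05 m/s

First, find the maximum kinetic energy:
E_photon = hc/λ = 4.5399 eV
KE_max = E_photon - φ = 4.5399 - 2.28 = 2.2599 eV

Convert to Joules: KE_max = 2.2599 × 1.602×10⁻¹⁹ J = 3.6207e-19 J

Then use KE = ½mv² to find velocity:
v = √(2·KE/m) = √(2 × 3.6207e-19 J / 9.109e-31 kg)
v = 8.9160e+05 m/s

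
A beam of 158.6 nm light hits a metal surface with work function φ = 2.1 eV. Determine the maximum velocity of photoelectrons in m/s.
1.4182e+06 m/s

First, find the maximum kinetic energy:
E_photon = hc/λ = 7.8174 eV
KE_max = E_photon - φ = 7.8174 - 2.1 = 5.7174 eV

Convert to Joules: KE_max = 5.7174 × 1.602×10⁻¹⁹ J = 9.1603e-19 J

Then use KE = ½mv² to find velocity:
v = √(2·KE/m) = √(2 × 9.1603e-19 J / 9.109e-31 kg)
v = 1.4182e+06 m/s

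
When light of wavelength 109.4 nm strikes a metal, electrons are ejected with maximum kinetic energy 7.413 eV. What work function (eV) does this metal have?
3.92 eV

From Einstein's photoelectric equation: KE_max = hf - φ = hc/λ - φ

Rearranging for φ:
φ = hc/λ - KE_max

Calculate photon energy:
E_photon = hc/λ = 11.3331 eV

Therefore:
φ = 11.3331 - 7.413 = 3.92 eV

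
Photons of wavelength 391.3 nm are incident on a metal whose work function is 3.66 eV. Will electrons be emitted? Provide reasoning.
No

For photoemission, the photon energy must exceed the work function.

Photon energy: E = hc/λ = 3.1685 eV
Work function: φ = 3.66 eV

Since E_photon (3.1685 eV) < φ (3.66 eV), photoemission will NOT occur.
The threshold wavelength is λ₀ = hc/φ = 338.8 nm.
Since 391.3 nm > 338.8 nm, the photons lack sufficient energy.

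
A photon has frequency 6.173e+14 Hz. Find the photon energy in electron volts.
2.5529 eV

Using E = hf:

E = hf = (6.626×10⁻³⁴ J·s)(6.173e+14 Hz)
E = 2.5529 eV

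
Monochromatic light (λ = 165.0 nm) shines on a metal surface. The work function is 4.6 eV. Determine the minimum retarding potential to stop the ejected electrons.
2.9142 V

The stopping potential V_s satisfies: eV_s = KE_max

First, find KE_max using Einstein's equation:
E_photon = hc/λ = 7.5142 eV
KE_max = E_photon - φ = 7.5142 - 4.6 = 2.9142 eV

Since eV_s = KE_max:
V_s = KE_max/e = 2.9142 V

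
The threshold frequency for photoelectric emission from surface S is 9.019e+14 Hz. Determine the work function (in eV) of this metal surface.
3.73 eV

At the threshold frequency, photon energy equals work function:
φ = hf₀

Calculating:
φ = (6.626×10⁻³⁴ J·s)(9.019e+14 Hz)
φ = 3.73 eV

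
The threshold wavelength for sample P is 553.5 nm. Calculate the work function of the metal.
2.24 eV

At the threshold wavelength, photon energy equals work function:
φ = hc/λ₀

Calculating:
φ = (6.626×10⁻³⁴ J·s)(3×10⁸ m/s) / (553.5×10⁻⁹ m)
φ = 2.24 eV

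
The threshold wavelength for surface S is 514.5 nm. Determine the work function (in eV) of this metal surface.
2.41 eV

At the threshold wavelength, photon energy equals work function:
φ = hc/λ₀

Calculating:
φ = (6.626×10⁻³⁴ J·s)(3×10⁸ m/s) / (514.5×10⁻⁹ m)
φ = 2.41 eV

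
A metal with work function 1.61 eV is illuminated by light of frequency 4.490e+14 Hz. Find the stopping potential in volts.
0.2469 V

The stopping potential V_s satisfies: eV_s = KE_max

First, find KE_max using Einstein's equation:
E_photon = hf = (6.626×10⁻³⁴ J·s)(4.490e+14 Hz) = 1.8569 eV
KE_max = E_photon - φ = 1.8569 - 1.61 = 0.2469 eV

Since eV_s = KE_max:
V_s = KE_max/e = 0.2469 V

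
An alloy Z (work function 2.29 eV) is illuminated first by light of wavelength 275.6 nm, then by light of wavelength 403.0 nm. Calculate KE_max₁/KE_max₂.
2.8082

Using Einstein's equation: KE_max = hc/λ - φ

For λ₁ = 275.6 nm:
E₁ = hc/λ₁ = 4.4987 eV
KE₁ = E₁ - φ = 4.4987 - 2.29 = 2.2087 eV

For λ₂ = 403.0 nm:
E₂ = hc/λ₂ = 3.0765 eV
KE₂ = E₂ - φ = 3.0765 - 2.29 = 0.7865 eV

Ratio: KE₁/KE₂ = 2.2087/0.7865 = 2.8082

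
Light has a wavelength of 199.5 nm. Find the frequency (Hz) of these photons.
1.5027e+15 Hz

Using the wave equation: c = fλ

Solving for frequency:
f = c/λ = (3×10⁸ m/s) / (199.5×10⁻⁹ m)
f = 1.5027e+15 Hz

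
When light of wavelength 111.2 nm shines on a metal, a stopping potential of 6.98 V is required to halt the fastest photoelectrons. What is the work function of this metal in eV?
4.17 eV

The stopping potential gives the maximum kinetic energy: KE_max = eV_s = 6.98 eV

From Einstein's photoelectric equation: KE_max = hc/λ - φ
Rearranging: φ = hc/λ - KE_max

Calculate photon energy:
E_photon = hc/λ = (6.626×10⁻³⁴ J·s)(3×10⁸ m/s) / (111.2×10⁻⁹ m) = 11.1497 eV

Therefore:
φ = 11.1497 - 6.98 = 4.17 eV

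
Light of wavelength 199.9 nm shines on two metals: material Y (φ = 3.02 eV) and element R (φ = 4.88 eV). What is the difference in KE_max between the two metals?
1.8600 eV

Using KE_max = hc/λ - φ for each metal:

Photon energy: E = hc/λ = 6.2023 eV

For material Y (φ₁ = 3.02 eV):
KE₁ = E - φ₁ = 6.2023 - 3.02 = 3.1823 eV

For element R (φ₂ = 4.88 eV):
KE₂ = E - φ₂ = 6.2023 - 4.88 = 1.3223 eV

Difference:
ΔKE = KE₁ - KE₂ = 3.1823 - 1.3223 = 1.8600 eV

Note: The difference equals the difference in work functions: 4.88 - 3.02 = 1.86 eV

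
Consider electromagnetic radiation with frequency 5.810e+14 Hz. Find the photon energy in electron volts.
2.4028 eV

Using E = hf:

E = hf = (6.626×10⁻³⁴ J·s)(5.810e+14 Hz)
E = 2.4028 eV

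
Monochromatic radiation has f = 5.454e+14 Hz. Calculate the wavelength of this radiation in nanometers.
549.67 nm

Using the wave equation: c = fλ

Solving for wavelength:
λ = c/f = (3×10⁸ m/s) / (5.454e+14 Hz)
λ = 549.67 nm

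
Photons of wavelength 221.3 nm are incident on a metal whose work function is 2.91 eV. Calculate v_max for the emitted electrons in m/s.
9.7321e+05 m/s

First, find the maximum kinetic energy:
E_photon = hc/λ = 5.6025 eV
KE_max = E_photon - φ = 5.6025 - 2.91 = 2.6925 eV

Convert to Joules: KE_max = 2.6925 × 1.602×10⁻¹⁹ J = 4.3139e-19 J

Then use KE = ½mv² to find velocity:
v = √(2·KE/m) = √(2 × 4.3139e-19 J / 9.109e-31 kg)
v = 9.7321e+05 m/s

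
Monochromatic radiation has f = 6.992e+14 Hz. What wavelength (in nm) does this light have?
428.76 nm

Using the wave equation: c = fλ

Solving for wavelength:
λ = c/f = (3×10⁸ m/s) / (6.992e+14 Hz)
λ = 428.76 nm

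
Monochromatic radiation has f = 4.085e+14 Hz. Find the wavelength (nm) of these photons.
733.89 nm

Using the wave equation: c = fλ

Solving for wavelength:
λ = c/f = (3×10⁸ m/s) / (4.085e+14 Hz)
λ = 733.89 nm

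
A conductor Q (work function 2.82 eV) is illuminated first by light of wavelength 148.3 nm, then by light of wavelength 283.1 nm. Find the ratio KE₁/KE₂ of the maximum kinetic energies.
3.5526

Using Einstein's equation: KE_max = hc/λ - φ

For λ₁ = 148.3 nm:
E₁ = hc/λ₁ = 8.3604 eV
KE₁ = E₁ - φ = 8.3604 - 2.82 = 5.5404 eV

For λ₂ = 283.1 nm:
E₂ = hc/λ₂ = 4.3795 eV
KE₂ = E₂ - φ = 4.3795 - 2.82 = 1.5595 eV

Ratio: KE₁/KE₂ = 5.5404/1.5595 = 3.5526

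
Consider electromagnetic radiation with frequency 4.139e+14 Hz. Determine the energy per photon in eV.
1.7118 eV

Using E = hf:

E = hf = (6.626×10⁻³⁴ J·s)(4.139e+14 Hz)
E = 1.7118 eV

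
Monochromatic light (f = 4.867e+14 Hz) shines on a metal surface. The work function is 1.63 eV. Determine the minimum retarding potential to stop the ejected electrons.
0.3828 V

The stopping potential V_s satisfies: eV_s = KE_max

First, find KE_max using Einstein's equation:
E_photon = hf = (6.626×10⁻³⁴ J·s)(4.867e+14 Hz) = 2.0128 eV
KE_max = E_photon - φ = 2.0128 - 1.63 = 0.3828 eV

Since eV_s = KE_max:
V_s = KE_max/e = 0.3828 V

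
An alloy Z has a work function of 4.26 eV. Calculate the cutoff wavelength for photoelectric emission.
291.04 nm

The threshold wavelength is when the photon energy equals the work function:
hc/λ₀ = φ

Solving for λ₀:
λ₀ = hc/φ = (6.626×10⁻³⁴ J·s)(3×10⁸ m/s) / (4.26 eV × 1.602×10⁻¹⁹ J/eV)
λ₀ = 291.04 nm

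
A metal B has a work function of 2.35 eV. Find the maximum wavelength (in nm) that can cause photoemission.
527.59 nm

The threshold wavelength is when the photon energy equals the work function:
hc/λ₀ = φ

Solving for λ₀:
λ₀ = hc/φ = (6.626×10⁻³⁴ J·s)(3×10⁸ m/s) / (2.35 eV × 1.602×10⁻¹⁹ J/eV)
λ₀ = 527.59 nm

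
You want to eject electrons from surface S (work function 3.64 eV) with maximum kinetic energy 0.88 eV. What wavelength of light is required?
274.30 nm

From Einstein's equation: KE_max = hc/λ - φ

Rearranging for λ:
hc/λ = KE_max + φ
λ = hc/(KE_max + φ)

Required photon energy:
E_photon = KE_max + φ = 0.88 + 3.64 = 4.52 eV

Required wavelength:
λ = hc/E_photon = (6.626×10⁻³⁴)(3×10⁸) / (4.52 × 1.602×10⁻¹⁹)
λ = 274.30 nm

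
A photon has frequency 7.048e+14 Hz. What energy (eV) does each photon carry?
2.9148 eV

Using E = hf:

E = hf = (6.626×10⁻³⁴ J·s)(7.048e+14 Hz)
E = 2.9148 eV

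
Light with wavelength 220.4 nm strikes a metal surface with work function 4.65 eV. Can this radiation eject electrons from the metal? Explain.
Yes

For photoemission, the photon energy must exceed the work function.

Photon energy: E = hc/λ = 5.6254 eV
Work function: φ = 4.65 eV

Since E_photon (5.6254 eV) > φ (4.65 eV), photoemission WILL occur.
The threshold wavelength is λ₀ = hc/φ = 266.6 nm.
Since 220.4 nm < 266.6 nm, the light has sufficient energy.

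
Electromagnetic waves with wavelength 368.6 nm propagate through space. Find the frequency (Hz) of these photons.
8.1333e+14 Hz

Using the wave equation: c = fλ

Solving for frequency:
f = c/λ = (3×10⁸ m/s) / (368.6×10⁻⁹ m)
f = 8.1333e+14 Hz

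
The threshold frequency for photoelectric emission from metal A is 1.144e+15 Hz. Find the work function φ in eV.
4.73 eV

At the threshold frequency, photon energy equals work function:
φ = hf₀

Calculating:
φ = (6.626×10⁻³⁴ J·s)(1.144e+15 Hz)
φ = 4.73 eV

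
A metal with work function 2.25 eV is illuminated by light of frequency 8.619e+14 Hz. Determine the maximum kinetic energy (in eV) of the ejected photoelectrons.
1.3145 eV

Using Einstein's photoelectric equation: KE_max = hf - φ

First, calculate the photon energy:
E_photon = hf = (6.626×10⁻³⁴ J·s)(8.619e+14 Hz)
E_photon = 3.5645 eV

Then, the maximum kinetic energy:
KE_max = E_photon - φ = 3.5645 eV - 2.25 eV = 1.3145 eV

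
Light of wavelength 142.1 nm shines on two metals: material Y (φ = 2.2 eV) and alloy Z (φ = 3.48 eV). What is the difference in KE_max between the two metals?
1.2800 eV

Using KE_max = hc/λ - φ for each metal:

Photon energy: E = hc/λ = 8.7251 eV

For material Y (φ₁ = 2.2 eV):
KE₁ = E - φ₁ = 8.7251 - 2.2 = 6.5251 eV

For alloy Z (φ₂ = 3.48 eV):
KE₂ = E - φ₂ = 8.7251 - 3.48 = 5.2451 eV

Difference:
ΔKE = KE₁ - KE₂ = 6.5251 - 5.2451 = 1.2800 eV

Note: The difference equals the difference in work functions: 3.48 - 2.2 = 1.28 eV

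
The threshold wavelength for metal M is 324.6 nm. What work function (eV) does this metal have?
3.82 eV

At the threshold wavelength, photon energy equals work function:
φ = hc/λ₀

Calculating:
φ = (6.626×10⁻³⁴ J·s)(3×10⁸ m/s) / (324.6×10⁻⁹ m)
φ = 3.82 eV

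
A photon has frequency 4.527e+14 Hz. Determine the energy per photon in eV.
1.8722 eV

Using E = hf:

E = hf = (6.626×10⁻³⁴ J·s)(4.527e+14 Hz)
E = 1.8722 eV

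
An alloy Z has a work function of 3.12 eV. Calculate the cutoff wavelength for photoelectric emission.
397.39 nm

The threshold wavelength is when the photon energy equals the work function:
hc/λ₀ = φ

Solving for λ₀:
λ₀ = hc/φ = (6.626×10⁻³⁴ J·s)(3×10⁸ m/s) / (3.12 eV × 1.602×10⁻¹⁹ J/eV)
λ₀ = 397.39 nm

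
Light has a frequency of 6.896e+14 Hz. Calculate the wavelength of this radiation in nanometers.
434.73 nm

Using the wave equation: c = fλ

Solving for wavelength:
λ = c/f = (3×10⁸ m/s) / (6.896e+14 Hz)
λ = 434.73 nm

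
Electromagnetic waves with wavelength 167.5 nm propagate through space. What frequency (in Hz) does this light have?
1.7898e+15 Hz

Using the wave equation: c = fλ

Solving for frequency:
f = c/λ = (3×10⁸ m/s) / (167.5×10⁻⁹ m)
f = 1.7898e+15 Hz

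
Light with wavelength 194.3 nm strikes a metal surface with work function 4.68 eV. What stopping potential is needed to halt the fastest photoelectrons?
1.7011 V

The stopping potential V_s satisfies: eV_s = KE_max

First, find KE_max using Einstein's equation:
E_photon = hc/λ = 6.3811 eV
KE_max = E_photon - φ = 6.3811 - 4.68 = 1.7011 eV

Since eV_s = KE_max:
V_s = KE_max/e = 1.7011 V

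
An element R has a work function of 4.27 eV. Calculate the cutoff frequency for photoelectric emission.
1.0325e+15 Hz

The threshold frequency is when the photon energy equals the work function:
hf₀ = φ

Solving for f₀:
f₀ = φ/h = (4.27 eV × 1.602×10⁻¹⁹ J/eV) / (6.626×10⁻³⁴ J·s)
f₀ = 1.0325e+15 Hz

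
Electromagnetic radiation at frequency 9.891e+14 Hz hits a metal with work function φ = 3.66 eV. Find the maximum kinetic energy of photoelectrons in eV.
0.4306 eV

Using Einstein's photoelectric equation: KE_max = hf - φ

First, calculate the photon energy:
E_photon = hf = (6.626×10⁻³⁴ J·s)(9.891e+14 Hz)
E_photon = 4.0906 eV

Then, the maximum kinetic energy:
KE_max = E_photon - φ = 4.0906 eV - 3.66 eV = 0.4306 eV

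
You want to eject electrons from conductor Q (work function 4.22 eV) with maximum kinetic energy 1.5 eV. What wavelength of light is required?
216.76 nm

From Einstein's equation: KE_max = hc/λ - φ

Rearranging for λ:
hc/λ = KE_max + φ
λ = hc/(KE_max + φ)

Required photon energy:
E_photon = KE_max + φ = 1.5 + 4.22 = 5.72 eV

Required wavelength:
λ = hc/E_photon = (6.626×10⁻³⁴)(3×10⁸) / (5.72 × 1.602×10⁻¹⁹)
λ = 216.76 nm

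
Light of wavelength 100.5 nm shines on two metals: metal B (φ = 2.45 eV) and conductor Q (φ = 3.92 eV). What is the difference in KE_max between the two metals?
1.4700 eV

Using KE_max = hc/λ - φ for each metal:

Photon energy: E = hc/λ = 12.3367 eV

For metal B (φ₁ = 2.45 eV):
KE₁ = E - φ₁ = 12.3367 - 2.45 = 9.8867 eV

For conductor Q (φ₂ = 3.92 eV):
KE₂ = E - φ₂ = 12.3367 - 3.92 = 8.4167 eV

Difference:
ΔKE = KE₁ - KE₂ = 9.8867 - 8.4167 = 1.4700 eV

Note: The difference equals the difference in work functions: 3.92 - 2.45 = 1.47 eV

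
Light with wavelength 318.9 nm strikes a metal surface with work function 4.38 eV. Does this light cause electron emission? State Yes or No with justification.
No

For photoemission, the photon energy must exceed the work function.

Photon energy: E = hc/λ = 3.8879 eV
Work function: φ = 4.38 eV

Since E_photon (3.8879 eV) < φ (4.38 eV), photoemission will NOT occur.
The threshold wavelength is λ₀ = hc/φ = 283.1 nm.
Since 318.9 nm > 283.1 nm, the photons lack sufficient energy.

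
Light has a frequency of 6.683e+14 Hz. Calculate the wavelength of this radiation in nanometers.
448.59 nm

Using the wave equation: c = fλ

Solving for wavelength:
λ = c/f = (3×10⁸ m/s) / (6.683e+14 Hz)
λ = 448.59 nm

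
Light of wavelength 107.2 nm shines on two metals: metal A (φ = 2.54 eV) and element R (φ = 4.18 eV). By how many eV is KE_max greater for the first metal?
1.6400 eV

Using KE_max = hc/λ - φ for each metal:

Photon energy: E = hc/λ = 11.5657 eV

For metal A (φ₁ = 2.54 eV):
KE₁ = E - φ₁ = 11.5657 - 2.54 = 9.0257 eV

For element R (φ₂ = 4.18 eV):
KE₂ = E - φ₂ = 11.5657 - 4.18 = 7.3857 eV

Difference:
ΔKE = KE₁ - KE₂ = 9.0257 - 7.3857 = 1.6400 eV

Note: The difference equals the difference in work functions: 4.18 - 2.54 = 1.64 eV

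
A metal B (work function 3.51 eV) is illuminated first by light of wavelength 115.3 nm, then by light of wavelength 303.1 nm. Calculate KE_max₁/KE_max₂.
12.4767

Using Einstein's equation: KE_max = hc/λ - φ

For λ₁ = 115.3 nm:
E₁ = hc/λ₁ = 10.7532 eV
KE₁ = E₁ - φ = 10.7532 - 3.51 = 7.2432 eV

For λ₂ = 303.1 nm:
E₂ = hc/λ₂ = 4.0905 eV
KE₂ = E₂ - φ = 4.0905 - 3.51 = 0.5805 eV

Ratio: KE₁/KE₂ = 7.2432/0.5805 = 12.4767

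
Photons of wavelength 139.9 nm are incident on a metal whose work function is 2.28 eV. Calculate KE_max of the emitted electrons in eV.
6.5823 eV

Using Einstein's photoelectric equation: KE_max = hf - φ = hc/λ - φ

First, calculate the photon energy:
E_photon = hc/λ = (6.626×10⁻³⁴ J·s)(3×10⁸ m/s) / (139.9×10⁻⁹ m)
E_photon = 8.8623 eV

Then, the maximum kinetic energy:
KE_max = E_photon - φ = 8.8623 eV - 2.28 eV = 6.5823 eV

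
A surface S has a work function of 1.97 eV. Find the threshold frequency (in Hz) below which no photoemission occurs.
4.7634e+14 Hz

The threshold frequency is when the photon energy equals the work function:
hf₀ = φ

Solving for f₀:
f₀ = φ/h = (1.97 eV × 1.602×10⁻¹⁹ J/eV) / (6.626×10⁻³⁴ J·s)
f₀ = 4.7634e+14 Hz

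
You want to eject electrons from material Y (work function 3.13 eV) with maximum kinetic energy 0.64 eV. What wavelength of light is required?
328.87 nm

From Einstein's equation: KE_max = hc/λ - φ

Rearranging for λ:
hc/λ = KE_max + φ
λ = hc/(KE_max + φ)

Required photon energy:
E_photon = KE_max + φ = 0.64 + 3.13 = 3.77 eV

Required wavelength:
λ = hc/E_photon = (6.626×10⁻³⁴)(3×10⁸) / (3.77 × 1.602×10⁻¹⁹)
λ = 328.87 nm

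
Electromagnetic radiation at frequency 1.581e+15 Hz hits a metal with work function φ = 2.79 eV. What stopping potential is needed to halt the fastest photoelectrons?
3.7485 V

The stopping potential V_s satisfies: eV_s = KE_max

First, find KE_max using Einstein's equation:
E_photon = hf = (6.626×10⁻³⁴ J·s)(1.581e+15 Hz) = 6.5385 eV
KE_max = E_photon - φ = 6.5385 - 2.79 = 3.7485 eV

Since eV_s = KE_max:
V_s = KE_max/e = 3.7485 V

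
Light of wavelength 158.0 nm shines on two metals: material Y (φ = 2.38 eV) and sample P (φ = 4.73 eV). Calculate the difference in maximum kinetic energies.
2.3500 eV

Using KE_max = hc/λ - φ for each metal:

Photon energy: E = hc/λ = 7.8471 eV

For material Y (φ₁ = 2.38 eV):
KE₁ = E - φ₁ = 7.8471 - 2.38 = 5.4671 eV

For sample P (φ₂ = 4.73 eV):
KE₂ = E - φ₂ = 7.8471 - 4.73 = 3.1171 eV

Difference:
ΔKE = KE₁ - KE₂ = 5.4671 - 3.1171 = 2.3500 eV

Note: The difference equals the difference in work functions: 4.73 - 2.38 = 2.35 eV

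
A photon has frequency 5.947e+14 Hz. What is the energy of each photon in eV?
2.4595 eV

Using E = hf:

E = hf = (6.626×10⁻³⁴ J·s)(5.947e+14 Hz)
E = 2.4595 eV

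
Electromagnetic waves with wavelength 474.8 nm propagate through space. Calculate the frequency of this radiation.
6.3141e+14 Hz

Using the wave equation: c = fλ

Solving for frequency:
f = c/λ = (3×10⁸ m/s) / (474.8×10⁻⁹ m)
f = 6.3141e+14 Hz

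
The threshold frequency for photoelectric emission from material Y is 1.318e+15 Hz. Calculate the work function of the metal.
5.45 eV

At the threshold frequency, photon energy equals work function:
φ = hf₀

Calculating:
φ = (6.626×10⁻³⁴ J·s)(1.318e+15 Hz)
φ = 5.45 eV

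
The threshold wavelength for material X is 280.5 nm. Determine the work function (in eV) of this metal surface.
4.42 eV

At the threshold wavelength, photon energy equals work function:
φ = hc/λ₀

Calculating:
φ = (6.626×10⁻³⁴ J·s)(3×10⁸ m/s) / (280.5×10⁻⁹ m)
φ = 4.42 eV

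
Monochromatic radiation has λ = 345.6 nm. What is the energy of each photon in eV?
3.5875 eV

Using E = hf = hc/λ:

E = hc/λ = (6.626×10⁻³⁴ J·s)(3×10⁸ m/s) / (345.6×10⁻⁹ m)
E = 3.5875 eV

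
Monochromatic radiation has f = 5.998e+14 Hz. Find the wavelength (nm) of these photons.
499.82 nm

Using the wave equation: c = fλ

Solving for wavelength:
λ = c/f = (3×10⁸ m/s) / (5.998e+14 Hz)
λ = 499.82 nm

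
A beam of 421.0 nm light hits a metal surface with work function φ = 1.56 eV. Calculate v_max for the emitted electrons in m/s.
6.9799e+05 m/s

First, find the maximum kinetic energy:
E_photon = hc/λ = 2.9450 eV
KE_max = E_photon - φ = 2.9450 - 1.56 = 1.3850 eV

Convert to Joules: KE_max = 1.3850 × 1.602×10⁻¹⁹ J = 2.2190e-19 J

Then use KE = ½mv² to find velocity:
v = √(2·KE/m) = √(2 × 2.2190e-19 J / 9.109e-31 kg)
v = 6.9799e+05 m/s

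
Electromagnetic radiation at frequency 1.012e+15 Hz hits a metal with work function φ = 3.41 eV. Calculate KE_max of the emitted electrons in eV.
0.7753 eV

Using Einstein's photoelectric equation: KE_max = hf - φ

First, calculate the photon energy:
E_photon = hf = (6.626×10⁻³⁴ J·s)(1.012e+15 Hz)
E_photon = 4.1853 eV

Then, the maximum kinetic energy:
KE_max = E_photon - φ = 4.1853 eV - 3.41 eV = 0.7753 eV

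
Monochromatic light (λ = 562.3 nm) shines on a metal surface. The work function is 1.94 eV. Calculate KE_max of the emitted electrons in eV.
0.2649 eV

Using Einstein's photoelectric equation: KE_max = hf - φ = hc/λ - φ

First, calculate the photon energy:
E_photon = hc/λ = (6.626×10⁻³⁴ J·s)(3×10⁸ m/s) / (562.3×10⁻⁹ m)
E_photon = 2.2049 eV

Then, the maximum kinetic energy:
KE_max = E_photon - φ = 2.2049 eV - 1.94 eV = 0.2649 eV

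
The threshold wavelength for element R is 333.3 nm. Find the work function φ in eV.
3.72 eV

At the threshold wavelength, photon energy equals work function:
φ = hc/λ₀

Calculating:
φ = (6.626×10⁻³⁴ J·s)(3×10⁸ m/s) / (333.3×10⁻⁹ m)
φ = 3.72 eV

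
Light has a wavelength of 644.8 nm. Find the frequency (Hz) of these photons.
4.6494e+14 Hz

Using the wave equation: c = fλ

Solving for frequency:
f = c/λ = (3×10⁸ m/s) / (644.8×10⁻⁹ m)
f = 4.6494e+14 Hz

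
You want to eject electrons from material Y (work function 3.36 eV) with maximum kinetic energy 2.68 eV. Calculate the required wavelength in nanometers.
205.27 nm

From Einstein's equation: KE_max = hc/λ - φ

Rearranging for λ:
hc/λ = KE_max + φ
λ = hc/(KE_max + φ)

Required photon energy:
E_photon = KE_max + φ = 2.68 + 3.36 = 6.04 eV

Required wavelength:
λ = hc/E_photon = (6.626×10⁻³⁴)(3×10⁸) / (6.04 × 1.602×10⁻¹⁹)
λ = 205.27 nm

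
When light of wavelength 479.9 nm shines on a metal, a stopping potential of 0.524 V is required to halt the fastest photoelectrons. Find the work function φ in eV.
2.06 eV

The stopping potential gives the maximum kinetic energy: KE_max = eV_s = 0.524 eV

From Einstein's photoelectric equation: KE_max = hc/λ - φ
Rearranging: φ = hc/λ - KE_max

Calculate photon energy:
E_photon = hc/λ = (6.626×10⁻³⁴ J·s)(3×10⁸ m/s) / (479.9×10⁻⁹ m) = 2.5835 eV

Therefore:
φ = 2.5835 - 0.524 = 2.06 eV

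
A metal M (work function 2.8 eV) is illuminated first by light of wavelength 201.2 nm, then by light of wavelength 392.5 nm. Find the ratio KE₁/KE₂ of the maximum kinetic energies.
9.3699

Using Einstein's equation: KE_max = hc/λ - φ

For λ₁ = 201.2 nm:
E₁ = hc/λ₁ = 6.1622 eV
KE₁ = E₁ - φ = 6.1622 - 2.8 = 3.3622 eV

For λ₂ = 392.5 nm:
E₂ = hc/λ₂ = 3.1588 eV
KE₂ = E₂ - φ = 3.1588 - 2.8 = 0.3588 eV

Ratio: KE₁/KE₂ = 3.3622/0.3588 = 9.3699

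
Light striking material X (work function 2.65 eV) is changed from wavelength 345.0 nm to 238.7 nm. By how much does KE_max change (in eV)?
1.6004 eV

Using Einstein's equation: KE_max = hc/λ - φ

For λ₁ = 345.0 nm:
KE₁ = hc/λ₁ - φ = 3.5937 - 2.65 = 0.9437 eV

For λ₂ = 238.7 nm:
KE₂ = hc/λ₂ - φ = 5.1941 - 2.65 = 2.5441 eV

Change in KE:
ΔKE = KE₂ - KE₁ = 2.5441 - 0.9437 = 1.6004 eV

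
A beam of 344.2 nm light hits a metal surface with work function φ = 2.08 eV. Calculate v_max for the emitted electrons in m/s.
7.3172e+05 m/s

First, find the maximum kinetic energy:
E_photon = hc/λ = 3.6021 eV
KE_max = E_photon - φ = 3.6021 - 2.08 = 1.5221 eV

Convert to Joules: KE_max = 1.5221 × 1.602×10⁻¹⁹ J = 2.4387e-19 J

Then use KE = ½mv² to find velocity:
v = √(2·KE/m) = √(2 × 2.4387e-19 J / 9.109e-31 kg)
v = 7.3172e+05 m/s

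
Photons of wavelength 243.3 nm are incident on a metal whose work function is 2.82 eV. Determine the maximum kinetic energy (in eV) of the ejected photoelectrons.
2.2759 eV

Using Einstein's photoelectric equation: KE_max = hf - φ = hc/λ - φ

First, calculate the photon energy:
E_photon = hc/λ = (6.626×10⁻³⁴ J·s)(3×10⁸ m/s) / (243.3×10⁻⁹ m)
E_photon = 5.0959 eV

Then, the maximum kinetic energy:
KE_max = E_photon - φ = 5.0959 eV - 2.82 eV = 2.2759 eV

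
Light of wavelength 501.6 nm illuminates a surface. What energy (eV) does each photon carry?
2.4718 eV

Using E = hf = hc/λ:

E = hc/λ = (6.626×10⁻³⁴ J·s)(3×10⁸ m/s) / (501.6×10⁻⁹ m)
E = 2.4718 eV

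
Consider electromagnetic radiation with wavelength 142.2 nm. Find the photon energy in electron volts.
8.7190 eV

Using E = hf = hc/λ:

E = hc/λ = (6.626×10⁻³⁴ J·s)(3×10⁸ m/s) / (142.2×10⁻⁹ m)
E = 8.7190 eV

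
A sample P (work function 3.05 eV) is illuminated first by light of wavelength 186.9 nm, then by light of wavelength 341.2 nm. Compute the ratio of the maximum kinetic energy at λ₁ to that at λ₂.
6.1389

Using Einstein's equation: KE_max = hc/λ - φ

For λ₁ = 186.9 nm:
E₁ = hc/λ₁ = 6.6337 eV
KE₁ = E₁ - φ = 6.6337 - 3.05 = 3.5837 eV

For λ₂ = 341.2 nm:
E₂ = hc/λ₂ = 3.6338 eV
KE₂ = E₂ - φ = 3.6338 - 3.05 = 0.5838 eV

Ratio: KE₁/KE₂ = 3.5837/0.5838 = 6.1389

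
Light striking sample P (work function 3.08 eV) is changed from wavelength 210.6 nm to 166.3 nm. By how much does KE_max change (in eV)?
1.5683 eV

Using Einstein's equation: KE_max = hc/λ - φ

For λ₁ = 210.6 nm:
KE₁ = hc/λ₁ - φ = 5.8872 - 3.08 = 2.8072 eV

For λ₂ = 166.3 nm:
KE₂ = hc/λ₂ - φ = 7.4555 - 3.08 = 4.3755 eV

Change in KE:
ΔKE = KE₂ - KE₁ = 4.3755 - 2.8072 = 1.5683 eV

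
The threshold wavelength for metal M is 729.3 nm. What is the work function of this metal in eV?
1.70 eV

At the threshold wavelength, photon energy equals work function:
φ = hc/λ₀

Calculating:
φ = (6.626×10⁻³⁴ J·s)(3×10⁸ m/s) / (729.3×10⁻⁹ m)
φ = 1.70 eV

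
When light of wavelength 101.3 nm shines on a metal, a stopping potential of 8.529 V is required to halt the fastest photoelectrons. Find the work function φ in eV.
3.71 eV

The stopping potential gives the maximum kinetic energy: KE_max = eV_s = 8.529 eV

From Einstein's photoelectric equation: KE_max = hc/λ - φ
Rearranging: φ = hc/λ - KE_max

Calculate photon energy:
E_photon = hc/λ = (6.626×10⁻³⁴ J·s)(3×10⁸ m/s) / (101.3×10⁻⁹ m) = 12.2393 eV

Therefore:
φ = 12.2393 - 8.529 = 3.71 eV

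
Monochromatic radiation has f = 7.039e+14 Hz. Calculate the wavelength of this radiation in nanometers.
425.90 nm

Using the wave equation: c = fλ

Solving for wavelength:
λ = c/f = (3×10⁸ m/s) / (7.039e+14 Hz)
λ = 425.90 nm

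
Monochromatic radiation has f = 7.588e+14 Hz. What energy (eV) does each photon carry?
3.1381 eV

Using E = hf:

E = hf = (6.626×10⁻³⁴ J·s)(7.588e+14 Hz)
E = 3.1381 eV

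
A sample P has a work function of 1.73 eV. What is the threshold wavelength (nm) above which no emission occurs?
716.67 nm

The threshold wavelength is when the photon energy equals the work function:
hc/λ₀ = φ

Solving for λ₀:
λ₀ = hc/φ = (6.626×10⁻³⁴ J·s)(3×10⁸ m/s) / (1.73 eV × 1.602×10⁻¹⁹ J/eV)
λ₀ = 716.67 nm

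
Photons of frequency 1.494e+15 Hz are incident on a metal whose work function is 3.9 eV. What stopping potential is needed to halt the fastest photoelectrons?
2.2787 V

The stopping potential V_s satisfies: eV_s = KE_max

First, find KE_max using Einstein's equation:
E_photon = hf = (6.626×10⁻³⁴ J·s)(1.494e+15 Hz) = 6.1787 eV
KE_max = E_photon - φ = 6.1787 - 3.9 = 2.2787 eV

Since eV_s = KE_max:
V_s = KE_max/e = 2.2787 V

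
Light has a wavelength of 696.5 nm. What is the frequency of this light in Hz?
4.3043e+14 Hz

Using the wave equation: c = fλ

Solving for frequency:
f = c/λ = (3×10⁸ m/s) / (696.5×10⁻⁹ m)
f = 4.3043e+14 Hz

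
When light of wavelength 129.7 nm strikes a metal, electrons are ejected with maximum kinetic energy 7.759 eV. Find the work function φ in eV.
1.80 eV

From Einstein's photoelectric equation: KE_max = hf - φ = hc/λ - φ

Rearranging for φ:
φ = hc/λ - KE_max

Calculate photon energy:
E_photon = hc/λ = 9.5593 eV

Therefore:
φ = 9.5593 - 7.759 = 1.80 eV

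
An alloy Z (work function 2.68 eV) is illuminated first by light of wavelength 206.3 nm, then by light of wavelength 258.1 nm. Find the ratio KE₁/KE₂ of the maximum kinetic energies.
1.5680

Using Einstein's equation: KE_max = hc/λ - φ

For λ₁ = 206.3 nm:
E₁ = hc/λ₁ = 6.0099 eV
KE₁ = E₁ - φ = 6.0099 - 2.68 = 3.3299 eV

For λ₂ = 258.1 nm:
E₂ = hc/λ₂ = 4.8037 eV
KE₂ = E₂ - φ = 4.8037 - 2.68 = 2.1237 eV

Ratio: KE₁/KE₂ = 3.3299/2.1237 = 1.5680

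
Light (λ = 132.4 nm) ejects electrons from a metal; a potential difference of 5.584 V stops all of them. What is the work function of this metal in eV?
3.78 eV

The stopping potential gives the maximum kinetic energy: KE_max = eV_s = 5.584 eV

From Einstein's photoelectric equation: KE_max = hc/λ - φ
Rearranging: φ = hc/λ - KE_max

Calculate photon energy:
E_photon = hc/λ = (6.626×10⁻³⁴ J·s)(3×10⁸ m/s) / (132.4×10⁻⁹ m) = 9.3644 eV

Therefore:
φ = 9.3644 - 5.584 = 3.78 eV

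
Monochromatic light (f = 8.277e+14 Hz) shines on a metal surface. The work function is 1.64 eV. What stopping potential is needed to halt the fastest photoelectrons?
1.7831 V

The stopping potential V_s satisfies: eV_s = KE_max

First, find KE_max using Einstein's equation:
E_photon = hf = (6.626×10⁻³⁴ J·s)(8.277e+14 Hz) = 3.4231 eV
KE_max = E_photon - φ = 3.4231 - 1.64 = 1.7831 eV

Since eV_s = KE_max:
V_s = KE_max/e = 1.7831 V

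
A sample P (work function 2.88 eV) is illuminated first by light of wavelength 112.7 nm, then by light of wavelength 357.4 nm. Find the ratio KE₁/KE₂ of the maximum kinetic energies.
13.7868

Using Einstein's equation: KE_max = hc/λ - φ

For λ₁ = 112.7 nm:
E₁ = hc/λ₁ = 11.0013 eV
KE₁ = E₁ - φ = 11.0013 - 2.88 = 8.1213 eV

For λ₂ = 357.4 nm:
E₂ = hc/λ₂ = 3.4691 eV
KE₂ = E₂ - φ = 3.4691 - 2.88 = 0.5891 eV

Ratio: KE₁/KE₂ = 8.1213/0.5891 = 13.7868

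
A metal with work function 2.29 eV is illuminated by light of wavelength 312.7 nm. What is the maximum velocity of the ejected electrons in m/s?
7.6759e+05 m/s

First, find the maximum kinetic energy:
E_photon = hc/λ = 3.9650 eV
KE_max = E_photon - φ = 3.9650 - 2.29 = 1.6750 eV

Convert to Joules: KE_max = 1.6750 × 1.602×10⁻¹⁹ J = 2.6836e-19 J

Then use KE = ½mv² to find velocity:
v = √(2·KE/m) = √(2 × 2.6836e-19 J / 9.109e-31 kg)
v = 7.6759e+05 m/s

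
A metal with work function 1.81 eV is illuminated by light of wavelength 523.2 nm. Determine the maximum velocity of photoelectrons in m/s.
4.4373e+05 m/s

First, find the maximum kinetic energy:
E_photon = hc/λ = 2.3697 eV
KE_max = E_photon - φ = 2.3697 - 1.81 = 0.5597 eV

Convert to Joules: KE_max = 0.5597 × 1.602×10⁻¹⁹ J = 8.9678e-20 J

Then use KE = ½mv² to find velocity:
v = √(2·KE/m) = √(2 × 8.9678e-20 J / 9.109e-31 kg)
v = 4.4373e+05 m/s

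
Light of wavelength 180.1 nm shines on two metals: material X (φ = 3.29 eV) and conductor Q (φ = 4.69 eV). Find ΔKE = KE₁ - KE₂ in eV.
1.4000 eV

Using KE_max = hc/λ - φ for each metal:

Photon energy: E = hc/λ = 6.8842 eV

For material X (φ₁ = 3.29 eV):
KE₁ = E - φ₁ = 6.8842 - 3.29 = 3.5942 eV

For conductor Q (φ₂ = 4.69 eV):
KE₂ = E - φ₂ = 6.8842 - 4.69 = 2.1942 eV

Difference:
ΔKE = KE₁ - KE₂ = 3.5942 - 2.1942 = 1.4000 eV

Note: The difference equals the difference in work functions: 4.69 - 3.29 = 1.40 eV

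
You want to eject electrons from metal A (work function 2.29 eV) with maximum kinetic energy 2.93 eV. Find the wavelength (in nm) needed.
237.52 nm

From Einstein's equation: KE_max = hc/λ - φ

Rearranging for λ:
hc/λ = KE_max + φ
λ = hc/(KE_max + φ)

Required photon energy:
E_photon = KE_max + φ = 2.93 + 2.29 = 5.22 eV

Required wavelength:
λ = hc/E_photon = (6.626×10⁻³⁴)(3×10⁸) / (5.22 × 1.602×10⁻¹⁹)
λ = 237.52 nm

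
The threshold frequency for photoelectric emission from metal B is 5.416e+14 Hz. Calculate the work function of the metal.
2.24 eV

At the threshold frequency, photon energy equals work function:
φ = hf₀

Calculating:
φ = (6.626×10⁻³⁴ J·s)(5.416e+14 Hz)
φ = 2.24 eV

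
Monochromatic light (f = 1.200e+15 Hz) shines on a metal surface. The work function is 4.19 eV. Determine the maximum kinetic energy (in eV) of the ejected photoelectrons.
0.7728 eV

Using Einstein's photoelectric equation: KE_max = hf - φ

First, calculate the photon energy:
E_photon = hf = (6.626×10⁻³⁴ J·s)(1.200e+15 Hz)
E_photon = 4.9628 eV

Then, the maximum kinetic energy:
KE_max = E_photon - φ = 4.9628 eV - 4.19 eV = 0.7728 eV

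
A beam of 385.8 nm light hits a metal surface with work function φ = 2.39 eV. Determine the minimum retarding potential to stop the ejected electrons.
0.8237 V

The stopping potential V_s satisfies: eV_s = KE_max

First, find KE_max using Einstein's equation:
E_photon = hc/λ = 3.2137 eV
KE_max = E_photon - φ = 3.2137 - 2.39 = 0.8237 eV

Since eV_s = KE_max:
V_s = KE_max/e = 0.8237 V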